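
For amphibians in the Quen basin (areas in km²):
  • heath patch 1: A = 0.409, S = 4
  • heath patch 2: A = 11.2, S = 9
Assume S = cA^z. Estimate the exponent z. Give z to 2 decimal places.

Taking logs: ln S = ln c + z ln A, so z = (ln S₂ − ln S₁)/(ln A₂ − ln A₁).
z = ln(9/4) / ln(11.2/0.409) = ln(2.25) / ln(27.38) = 0.8109 / 3.3100 = 0.2450

0.24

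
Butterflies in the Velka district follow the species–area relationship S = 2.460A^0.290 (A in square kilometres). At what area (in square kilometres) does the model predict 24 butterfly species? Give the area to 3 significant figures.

2580 square kilometres

24 = 2.46 × A^0.29  ⇒  A^0.29 = 24/2.46 = 9.756
ln A = ln(9.756) / 0.29 = 2.2779 / 0.29 = 7.8548
A = e^7.8548 ≈ 2578 square kilometres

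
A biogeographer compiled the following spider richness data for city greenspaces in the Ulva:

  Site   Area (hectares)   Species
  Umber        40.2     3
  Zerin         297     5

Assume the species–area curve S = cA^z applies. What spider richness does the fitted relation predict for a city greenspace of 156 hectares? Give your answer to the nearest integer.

z = ln(5/3) / ln(297/40.2) = 0.5108 / 1.9999 = 0.2554
c = 3 / 40.2^0.2554 = 3 / 2.569 = 1.168
S₃ = 1.168 × 156^0.2554 = 1.168 × 3.632 ≈ 4.242

4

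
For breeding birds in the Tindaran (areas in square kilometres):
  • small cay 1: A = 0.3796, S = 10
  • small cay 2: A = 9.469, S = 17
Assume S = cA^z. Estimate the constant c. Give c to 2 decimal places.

11.73

z = ln(S₂/S₁) / ln(A₂/A₁) = ln(17/10) / ln(9.469/0.3796) = 0.5306 / 3.2167 = 0.1650
c = S₁ / A₁^z = 10 / 0.3796^0.1650 = 10 / 0.8523 = 11.73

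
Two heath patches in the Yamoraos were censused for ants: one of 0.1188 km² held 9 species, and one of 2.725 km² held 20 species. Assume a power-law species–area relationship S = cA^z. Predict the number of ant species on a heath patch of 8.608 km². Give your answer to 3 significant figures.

26.8

z = ln(20/9) / ln(2.725/0.1188) = 0.7985 / 3.1328 = 0.2549
c = 9 / 0.1188^0.2549 = 9 / 0.581 = 15.49
S₃ = 15.49 × 8.608^0.2549 = 15.49 × 1.731 ≈ 26.81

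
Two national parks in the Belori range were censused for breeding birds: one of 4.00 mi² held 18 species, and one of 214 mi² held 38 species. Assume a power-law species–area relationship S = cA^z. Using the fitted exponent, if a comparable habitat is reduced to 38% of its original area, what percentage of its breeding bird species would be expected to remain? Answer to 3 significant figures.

83.4%

z = ln(38/18) / ln(214/4) = 0.7472 / 3.9797 = 0.1878
S_new/S_old = (A_new/A_old)^z = 0.38^0.1878 = exp(0.1878 × -0.9676) = 0.8339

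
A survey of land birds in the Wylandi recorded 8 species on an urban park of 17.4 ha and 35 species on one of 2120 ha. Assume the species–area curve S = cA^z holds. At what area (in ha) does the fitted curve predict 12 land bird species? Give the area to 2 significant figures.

z = ln(35/8) / ln(2120/17.4) = 1.4759 / 4.8027 = 0.3073
c = 8 / 17.4^0.3073 = 8 / 2.406 = 3.326
A = (12/3.326)^(1/0.3073) ⇒ ln A = ln(3.608)/0.3073 = 4.1759
A = e^4.1759 ≈ 65.1 ha

65 ha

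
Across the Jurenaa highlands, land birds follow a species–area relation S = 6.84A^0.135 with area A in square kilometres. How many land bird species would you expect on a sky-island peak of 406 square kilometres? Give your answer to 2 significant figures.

S = 6.84 × 406^0.135
ln S = ln 6.84 + 0.135 × ln 406 = 1.9228 + 0.135 × 6.0064 = 2.7336
S = e^2.7336 ≈ 15.39

15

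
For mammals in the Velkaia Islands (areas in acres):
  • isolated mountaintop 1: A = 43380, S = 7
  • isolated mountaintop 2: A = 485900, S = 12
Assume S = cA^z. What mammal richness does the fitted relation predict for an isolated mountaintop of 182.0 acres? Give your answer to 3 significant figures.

z = ln(12/7) / ln(485900/43380) = 0.5390 / 2.4160 = 0.2231
c = 7 / 43380^0.2231 = 7 / 10.83 = 0.6465
S₃ = 0.6465 × 182^0.2231 = 0.6465 × 3.193 ≈ 2.064

2.06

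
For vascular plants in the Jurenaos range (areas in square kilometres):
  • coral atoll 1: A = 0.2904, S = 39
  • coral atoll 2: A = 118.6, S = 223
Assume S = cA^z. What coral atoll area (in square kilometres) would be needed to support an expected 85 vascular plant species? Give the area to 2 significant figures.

z = ln(223/39) / ln(118.6/0.2904) = 1.7436 / 6.0123 = 0.2900
c = 39 / 0.2904^0.2900 = 39 / 0.6987 = 55.82
A = (85/55.82)^(1/0.2900) ⇒ ln A = ln(1.523)/0.2900 = 1.4499
A = e^1.4499 ≈ 4.263 square kilometres

4.3 square kilometres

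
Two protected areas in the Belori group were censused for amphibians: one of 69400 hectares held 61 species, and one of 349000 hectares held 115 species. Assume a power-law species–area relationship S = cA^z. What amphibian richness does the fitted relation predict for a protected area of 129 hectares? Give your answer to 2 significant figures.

5.2

z = ln(115/61) / ln(349000/69400) = 0.6341 / 1.6152 = 0.3926
c = 61 / 69400^0.3926 = 61 / 79.53 = 0.767
S₃ = 0.767 × 129^0.3926 = 0.767 × 6.738 ≈ 5.168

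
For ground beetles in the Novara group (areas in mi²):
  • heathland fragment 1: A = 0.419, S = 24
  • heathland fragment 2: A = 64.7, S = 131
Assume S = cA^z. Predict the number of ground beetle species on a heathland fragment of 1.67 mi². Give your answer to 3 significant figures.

38.2

z = ln(131/24) / ln(64.7/0.419) = 1.6971 / 5.0396 = 0.3368
c = 24 / 0.419^0.3368 = 24 / 0.7461 = 32.17
S₃ = 32.17 × 1.67^0.3368 = 32.17 × 1.189 ≈ 38.23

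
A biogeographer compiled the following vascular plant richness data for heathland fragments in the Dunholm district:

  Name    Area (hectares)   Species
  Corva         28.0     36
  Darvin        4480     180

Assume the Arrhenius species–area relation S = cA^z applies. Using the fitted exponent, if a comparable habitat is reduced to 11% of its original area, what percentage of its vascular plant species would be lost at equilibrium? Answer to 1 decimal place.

50.3%

z = ln(180/36) / ln(4480/28) = 1.6094 / 5.0752 = 0.3171
S_new/S_old = (A_new/A_old)^z = 0.11^0.3171 = exp(0.3171 × -2.2073) = 0.4966
Fraction lost = 1 − 0.4966 = 0.5034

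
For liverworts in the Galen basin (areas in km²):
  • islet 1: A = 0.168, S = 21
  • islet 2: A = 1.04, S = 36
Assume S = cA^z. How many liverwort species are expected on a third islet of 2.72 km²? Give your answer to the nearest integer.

48

z = ln(36/21) / ln(1.04/0.168) = 0.5390 / 1.8230 = 0.2957
c = 21 / 0.168^0.2957 = 21 / 0.5901 = 35.58
S₃ = 35.58 × 2.72^0.2957 = 35.58 × 1.344 ≈ 47.84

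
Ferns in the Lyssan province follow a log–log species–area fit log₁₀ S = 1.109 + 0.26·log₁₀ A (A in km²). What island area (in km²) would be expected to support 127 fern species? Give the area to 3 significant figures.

127 = 12.85 × A^0.26  ⇒  A^0.26 = 127/12.85 = 9.881
ln A = ln(9.881) / 0.26 = 2.2906 / 0.26 = 8.8101
A = e^8.8101 ≈ 6701 km²

6700 km²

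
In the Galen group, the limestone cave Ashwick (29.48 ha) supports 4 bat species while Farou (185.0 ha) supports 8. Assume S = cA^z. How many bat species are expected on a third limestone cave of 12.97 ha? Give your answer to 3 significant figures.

z = ln(8/4) / ln(185/29.48) = 0.6931 / 1.8366 = 0.3774
c = 4 / 29.48^0.3774 = 4 / 3.586 = 1.115
S₃ = 1.115 × 12.97^0.3774 = 1.115 × 2.63 ≈ 2.934

2.93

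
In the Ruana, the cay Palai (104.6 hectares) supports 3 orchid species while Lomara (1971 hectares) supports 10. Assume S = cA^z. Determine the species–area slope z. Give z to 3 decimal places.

0.410

Taking logs: ln S = ln c + z ln A, so z = (ln S₂ − ln S₁)/(ln A₂ − ln A₁).
z = ln(10/3) / ln(1971/104.6) = ln(3.333) / ln(18.84) = 1.2040 / 2.9362 = 0.4101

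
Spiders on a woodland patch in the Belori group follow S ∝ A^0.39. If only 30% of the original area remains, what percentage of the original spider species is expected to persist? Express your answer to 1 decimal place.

62.5%

S_new/S_old = (A_new/A_old)^z = 0.3^0.39
= exp(0.39 × ln 0.3) = exp(0.39 × -1.2040) = exp(-0.4695) ≈ 0.6253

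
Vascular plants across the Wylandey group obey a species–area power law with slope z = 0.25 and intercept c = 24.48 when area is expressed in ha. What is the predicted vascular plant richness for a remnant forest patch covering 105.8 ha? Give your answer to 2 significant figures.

S = 24.48 × 105.8^0.25 = 24.48 × 3.207 ≈ 78.51

79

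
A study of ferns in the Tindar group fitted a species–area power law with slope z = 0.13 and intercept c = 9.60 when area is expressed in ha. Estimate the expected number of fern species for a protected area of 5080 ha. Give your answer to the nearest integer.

29 species

S = 9.6 × 5080^0.13
ln S = ln 9.6 + 0.13 × ln 5080 = 2.2618 + 0.13 × 8.5331 = 3.3711
S = e^3.3711 ≈ 29.11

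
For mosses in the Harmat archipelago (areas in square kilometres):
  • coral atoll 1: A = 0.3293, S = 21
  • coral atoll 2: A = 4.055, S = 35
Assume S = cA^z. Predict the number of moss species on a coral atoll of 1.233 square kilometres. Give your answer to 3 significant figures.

27.5

z = ln(35/21) / ln(4.055/0.3293) = 0.5108 / 2.5107 = 0.2035
c = 21 / 0.3293^0.2035 = 21 / 0.7977 = 26.32
S₃ = 26.32 × 1.233^0.2035 = 26.32 × 1.044 ≈ 27.47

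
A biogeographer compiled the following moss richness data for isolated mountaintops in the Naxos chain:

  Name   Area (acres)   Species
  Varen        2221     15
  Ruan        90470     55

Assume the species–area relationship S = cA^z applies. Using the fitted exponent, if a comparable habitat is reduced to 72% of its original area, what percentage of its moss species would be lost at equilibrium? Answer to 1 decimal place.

z = ln(55/15) / ln(90470/2221) = 1.2993 / 3.7071 = 0.3505
S_new/S_old = (A_new/A_old)^z = 0.72^0.3505 = exp(0.3505 × -0.3285) = 0.8912
Fraction lost = 1 − 0.8912 = 0.1088

10.9%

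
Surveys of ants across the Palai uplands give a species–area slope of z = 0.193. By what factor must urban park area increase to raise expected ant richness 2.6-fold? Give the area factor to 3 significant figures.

(A₂/A₁)^0.193 = 2.6, so A₂/A₁ = 2.6^(1/0.193) = 2.6^5.181
ln(A₂/A₁) = ln 2.6 / 0.193 = 0.9555 / 0.193 = 4.9508
A₂/A₁ = e^4.9508 ≈ 141.3

141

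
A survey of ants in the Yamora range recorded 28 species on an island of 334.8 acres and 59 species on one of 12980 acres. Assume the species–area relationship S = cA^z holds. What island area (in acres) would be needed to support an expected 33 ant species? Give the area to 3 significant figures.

z = ln(59/28) / ln(12980/334.8) = 0.7453 / 3.6576 = 0.2038
c = 28 / 334.8^0.2038 = 28 / 3.27 = 8.564
A = (33/8.564)^(1/0.2038) ⇒ ln A = ln(3.853)/0.2038 = 6.6198
A = e^6.6198 ≈ 749.8 acres

750 acres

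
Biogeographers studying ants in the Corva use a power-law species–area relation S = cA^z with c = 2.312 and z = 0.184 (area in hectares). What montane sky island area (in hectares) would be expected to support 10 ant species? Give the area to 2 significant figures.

2900 hectares

10 = 2.312 × A^0.184  ⇒  A^0.184 = 10/2.312 = 4.325
ln A = ln(4.325) / 0.184 = 1.4645 / 0.184 = 7.9591
A = e^7.9591 ≈ 2861 hectares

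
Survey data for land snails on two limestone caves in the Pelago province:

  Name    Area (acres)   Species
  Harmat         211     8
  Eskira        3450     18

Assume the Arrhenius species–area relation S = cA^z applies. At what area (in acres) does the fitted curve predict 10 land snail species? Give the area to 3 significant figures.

z = ln(18/8) / ln(3450/211) = 0.8109 / 2.7943 = 0.2902
c = 8 / 211^0.2902 = 8 / 4.726 = 1.693
A = (10/1.693)^(1/0.2902) ⇒ ln A = ln(5.908)/0.2902 = 6.1208
A = e^6.1208 ≈ 455.2 acres

455 acres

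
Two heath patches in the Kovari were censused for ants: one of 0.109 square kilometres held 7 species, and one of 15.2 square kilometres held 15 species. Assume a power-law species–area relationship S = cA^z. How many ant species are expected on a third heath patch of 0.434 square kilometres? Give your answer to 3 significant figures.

8.66

z = ln(15/7) / ln(15.2/0.109) = 0.7621 / 4.9377 = 0.1544
c = 7 / 0.109^0.1544 = 7 / 0.7103 = 9.855
S₃ = 9.855 × 0.434^0.1544 = 9.855 × 0.8791 ≈ 8.664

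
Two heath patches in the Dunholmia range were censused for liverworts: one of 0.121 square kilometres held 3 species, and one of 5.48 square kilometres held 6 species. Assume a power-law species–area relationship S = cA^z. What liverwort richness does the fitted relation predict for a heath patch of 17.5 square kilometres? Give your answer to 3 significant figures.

z = ln(6/3) / ln(5.48/0.121) = 0.6931 / 3.8131 = 0.1818
c = 3 / 0.121^0.1818 = 3 / 0.6812 = 4.404
S₃ = 4.404 × 17.5^0.1818 = 4.404 × 1.683 ≈ 7.41

7.41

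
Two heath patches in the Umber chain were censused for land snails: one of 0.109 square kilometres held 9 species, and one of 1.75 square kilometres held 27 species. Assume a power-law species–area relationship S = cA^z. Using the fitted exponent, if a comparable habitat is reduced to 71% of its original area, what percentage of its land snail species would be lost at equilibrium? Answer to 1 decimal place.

z = ln(27/9) / ln(1.75/0.109) = 1.0986 / 2.7760 = 0.3958
S_new/S_old = (A_new/A_old)^z = 0.71^0.3958 = exp(0.3958 × -0.3425) = 0.8732
Fraction lost = 1 − 0.8732 = 0.1268

12.7%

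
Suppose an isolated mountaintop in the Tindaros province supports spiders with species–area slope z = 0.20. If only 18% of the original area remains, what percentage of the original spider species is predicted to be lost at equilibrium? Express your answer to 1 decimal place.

S_new/S_old = (A_new/A_old)^z = 0.18^0.2
= exp(0.2 × ln 0.18) = exp(0.2 × -1.7148) = exp(-0.3430) ≈ 0.7097
Fraction lost = 1 − 0.7097 = 0.2903

29.0%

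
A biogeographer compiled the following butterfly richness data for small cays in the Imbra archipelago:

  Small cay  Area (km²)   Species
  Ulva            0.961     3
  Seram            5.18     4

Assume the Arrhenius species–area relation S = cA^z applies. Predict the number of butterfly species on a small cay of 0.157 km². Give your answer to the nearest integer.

z = ln(4/3) / ln(5.18/0.961) = 0.2877 / 1.6846 = 0.1708
c = 3 / 0.961^0.1708 = 3 / 0.9932 = 3.02
S₃ = 3.02 × 0.157^0.1708 = 3.02 × 0.7289 ≈ 2.202

2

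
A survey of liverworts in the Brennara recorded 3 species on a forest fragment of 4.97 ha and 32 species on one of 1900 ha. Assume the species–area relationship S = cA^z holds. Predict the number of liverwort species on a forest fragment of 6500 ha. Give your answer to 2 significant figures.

z = ln(32/3) / ln(1900/4.97) = 2.3671 / 5.9462 = 0.3981
c = 3 / 4.97^0.3981 = 3 / 1.893 = 1.585
S₃ = 1.585 × 6500^0.3981 = 1.585 × 32.95 ≈ 52.21

52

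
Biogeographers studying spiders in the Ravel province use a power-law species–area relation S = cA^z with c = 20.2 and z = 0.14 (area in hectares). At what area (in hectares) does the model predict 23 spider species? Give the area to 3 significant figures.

2.53 hectares

23 = 20.2 × A^0.14  ⇒  A^0.14 = 23/20.2 = 1.139
ln A = ln(1.139) / 0.14 = 0.1298 / 0.14 = 0.9272
A = e^0.9272 ≈ 2.527 hectares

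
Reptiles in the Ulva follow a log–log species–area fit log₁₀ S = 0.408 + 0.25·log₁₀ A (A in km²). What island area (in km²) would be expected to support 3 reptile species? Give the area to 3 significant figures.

3 = 2.559 × A^0.25  ⇒  A^0.25 = 3/2.559 = 1.173
ln A = ln(1.173) / 0.25 = 0.1592 / 0.25 = 0.6366
A = e^0.6366 ≈ 1.89 km²

1.89 km²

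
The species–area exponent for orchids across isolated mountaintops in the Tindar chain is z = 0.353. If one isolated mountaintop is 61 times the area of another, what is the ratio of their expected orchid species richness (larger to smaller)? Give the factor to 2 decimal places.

4.27

S₂/S₁ = (A₂/A₁)^z = 61^0.353
ln(S₂/S₁) = 0.353 × ln 61 = 0.353 × 4.1109 = 1.4511
S₂/S₁ = e^1.4511 ≈ 4.268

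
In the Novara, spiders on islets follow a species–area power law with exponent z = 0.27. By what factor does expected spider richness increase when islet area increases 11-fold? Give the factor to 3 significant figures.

1.91

S₂/S₁ = (A₂/A₁)^z = 11^0.27
ln(S₂/S₁) = 0.27 × ln 11 = 0.27 × 2.3979 = 0.6474
S₂/S₁ = e^0.6474 ≈ 1.911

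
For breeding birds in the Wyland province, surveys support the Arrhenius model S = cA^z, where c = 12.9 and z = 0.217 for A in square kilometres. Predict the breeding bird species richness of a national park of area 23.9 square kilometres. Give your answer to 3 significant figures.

25.7

S = 12.9 × 23.9^0.217
ln S = ln 12.9 + 0.217 × ln 23.9 = 2.5572 + 0.217 × 3.1739 = 3.2460
S = e^3.2460 ≈ 25.69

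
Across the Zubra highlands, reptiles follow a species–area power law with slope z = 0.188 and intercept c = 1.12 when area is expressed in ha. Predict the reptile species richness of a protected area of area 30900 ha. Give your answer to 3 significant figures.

7.82

S = 1.12 × 30900^0.188 = 1.12 × 6.984 ≈ 7.822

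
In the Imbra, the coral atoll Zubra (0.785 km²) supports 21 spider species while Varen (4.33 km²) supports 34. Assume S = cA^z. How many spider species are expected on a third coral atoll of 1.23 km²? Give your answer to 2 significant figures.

z = ln(34/21) / ln(4.33/0.785) = 0.4818 / 1.7076 = 0.2822
c = 21 / 0.785^0.2822 = 21 / 0.934 = 22.48
S₃ = 22.48 × 1.23^0.2822 = 22.48 × 1.06 ≈ 23.84

24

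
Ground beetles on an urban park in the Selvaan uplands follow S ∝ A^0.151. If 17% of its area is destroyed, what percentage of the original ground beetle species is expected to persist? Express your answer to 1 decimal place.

97.2%

S_new/S_old = (A_new/A_old)^z = 0.83^0.151
= exp(0.151 × ln 0.83) = exp(0.151 × -0.1863) = exp(-0.0281) ≈ 0.9723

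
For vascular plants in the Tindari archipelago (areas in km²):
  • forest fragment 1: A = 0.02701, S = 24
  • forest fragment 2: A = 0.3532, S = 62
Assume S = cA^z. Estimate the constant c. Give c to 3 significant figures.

91.0

z = ln(S₂/S₁) / ln(A₂/A₁) = ln(62/24) / ln(0.3532/0.02701) = 0.9491 / 2.5708 = 0.3692
c = S₁ / A₁^z = 24 / 0.02701^0.3692 = 24 / 0.2636 = 91.04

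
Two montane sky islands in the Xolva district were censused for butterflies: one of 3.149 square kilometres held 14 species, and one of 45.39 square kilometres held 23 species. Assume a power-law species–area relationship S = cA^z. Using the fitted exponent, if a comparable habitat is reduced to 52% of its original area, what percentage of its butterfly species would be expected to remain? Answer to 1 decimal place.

88.5%

z = ln(23/14) / ln(45.39/3.149) = 0.4964 / 2.6682 = 0.1861
S_new/S_old = (A_new/A_old)^z = 0.52^0.1861 = exp(0.1861 × -0.6539) = 0.8854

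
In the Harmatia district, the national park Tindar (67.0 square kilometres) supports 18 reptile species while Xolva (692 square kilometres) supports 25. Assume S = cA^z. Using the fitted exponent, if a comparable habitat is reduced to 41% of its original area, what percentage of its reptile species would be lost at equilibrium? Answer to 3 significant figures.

z = ln(25/18) / ln(692/67) = 0.3285 / 2.3349 = 0.1407
S_new/S_old = (A_new/A_old)^z = 0.41^0.1407 = exp(0.1407 × -0.8916) = 0.8821
Fraction lost = 1 − 0.8821 = 0.1179

11.8%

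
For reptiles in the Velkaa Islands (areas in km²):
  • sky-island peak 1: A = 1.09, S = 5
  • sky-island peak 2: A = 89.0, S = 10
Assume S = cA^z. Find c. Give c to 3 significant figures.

z = ln(S₂/S₁) / ln(A₂/A₁) = ln(10/5) / ln(89/1.09) = 0.6931 / 4.4025 = 0.1574
c = S₁ / A₁^z = 5 / 1.09^0.1574 = 5 / 1.014 = 4.933

4.93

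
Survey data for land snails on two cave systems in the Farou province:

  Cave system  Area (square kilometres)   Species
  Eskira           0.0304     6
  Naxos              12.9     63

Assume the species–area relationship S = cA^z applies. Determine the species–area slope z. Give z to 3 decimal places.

0.389

Taking logs: ln S = ln c + z ln A, so z = (ln S₂ − ln S₁)/(ln A₂ − ln A₁).
z = ln(63/6) / ln(12.9/0.0304) = ln(10.5) / ln(424.3) = 2.3514 / 6.0505 = 0.3886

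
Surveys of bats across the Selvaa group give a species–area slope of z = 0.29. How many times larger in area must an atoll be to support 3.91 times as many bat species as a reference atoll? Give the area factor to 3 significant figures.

110

(A₂/A₁)^0.29 = 3.91, so A₂/A₁ = 3.91^(1/0.29) = 3.91^3.448
ln(A₂/A₁) = ln 3.91 / 0.29 = 1.3635 / 0.29 = 4.7019
A₂/A₁ = e^4.7019 ≈ 110.2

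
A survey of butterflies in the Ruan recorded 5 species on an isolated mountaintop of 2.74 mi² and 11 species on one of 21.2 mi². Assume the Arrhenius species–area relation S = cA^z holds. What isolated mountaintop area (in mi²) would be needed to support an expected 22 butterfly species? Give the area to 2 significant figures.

z = ln(11/5) / ln(21.2/2.74) = 0.7885 / 2.0460 = 0.3854
c = 5 / 2.74^0.3854 = 5 / 1.475 = 3.391
A = (22/3.391)^(1/0.3854) ⇒ ln A = ln(6.488)/0.3854 = 4.8527
A = e^4.8527 ≈ 128.1 mi²

130 mi²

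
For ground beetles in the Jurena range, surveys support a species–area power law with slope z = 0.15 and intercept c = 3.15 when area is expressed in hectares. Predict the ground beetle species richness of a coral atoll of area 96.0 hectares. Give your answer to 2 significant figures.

S = 3.15 × 96^0.15 = 3.15 × 1.983 ≈ 6.247

6.2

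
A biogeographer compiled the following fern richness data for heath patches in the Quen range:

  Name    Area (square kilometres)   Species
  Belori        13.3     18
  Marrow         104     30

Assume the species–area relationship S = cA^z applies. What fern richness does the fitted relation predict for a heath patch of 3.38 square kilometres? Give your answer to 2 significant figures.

z = ln(30/18) / ln(104/13.3) = 0.5108 / 2.0566 = 0.2484
c = 18 / 13.3^0.2484 = 18 / 1.902 = 9.465
S₃ = 9.465 × 3.38^0.2484 = 9.465 × 1.353 ≈ 12.81

13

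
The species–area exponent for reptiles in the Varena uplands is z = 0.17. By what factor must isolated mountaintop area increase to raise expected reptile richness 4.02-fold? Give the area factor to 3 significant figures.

3580

(A₂/A₁)^0.17 = 4.02, so A₂/A₁ = 4.02^(1/0.17) = 4.02^5.882
ln(A₂/A₁) = ln 4.02 / 0.17 = 1.3913 / 0.17 = 8.1840
A₂/A₁ = e^8.1840 ≈ 3583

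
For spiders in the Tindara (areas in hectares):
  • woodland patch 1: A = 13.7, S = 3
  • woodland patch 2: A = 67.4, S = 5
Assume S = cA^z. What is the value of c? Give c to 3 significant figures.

z = ln(S₂/S₁) / ln(A₂/A₁) = ln(5/3) / ln(67.4/13.7) = 0.5108 / 1.5932 = 0.3206
c = S₁ / A₁^z = 3 / 13.7^0.3206 = 3 / 2.314 = 1.296

1.30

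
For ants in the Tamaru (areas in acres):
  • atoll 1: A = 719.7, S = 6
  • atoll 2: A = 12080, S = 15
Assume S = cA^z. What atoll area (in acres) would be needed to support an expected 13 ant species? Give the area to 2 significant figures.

z = ln(15/6) / ln(12080/719.7) = 0.9163 / 2.8205 = 0.3249
c = 6 / 719.7^0.3249 = 6 / 8.476 = 0.7079
A = (13/0.7079)^(1/0.3249) ⇒ ln A = ln(18.37)/0.3249 = 8.9588
A = e^8.9588 ≈ 7776 acres

7800 acres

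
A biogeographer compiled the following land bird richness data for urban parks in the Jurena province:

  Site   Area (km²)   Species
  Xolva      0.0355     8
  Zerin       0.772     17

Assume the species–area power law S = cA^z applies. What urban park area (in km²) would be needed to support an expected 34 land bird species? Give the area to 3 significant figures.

13.1 km²

z = ln(17/8) / ln(0.772/0.0355) = 0.7538 / 3.0795 = 0.2448
c = 8 / 0.0355^0.2448 = 8 / 0.4417 = 18.11
A = (34/18.11)^(1/0.2448) ⇒ ln A = ln(1.877)/0.2448 = 2.5730
A = e^2.5730 ≈ 13.11 km²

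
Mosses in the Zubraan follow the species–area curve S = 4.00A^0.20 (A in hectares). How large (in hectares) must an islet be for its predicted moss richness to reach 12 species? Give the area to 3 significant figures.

12 = 4 × A^0.2  ⇒  A^0.2 = 12/4 = 3
ln A = ln(3) / 0.2 = 1.0986 / 0.2 = 5.4931
A = e^5.4931 ≈ 243 hectares

243 hectares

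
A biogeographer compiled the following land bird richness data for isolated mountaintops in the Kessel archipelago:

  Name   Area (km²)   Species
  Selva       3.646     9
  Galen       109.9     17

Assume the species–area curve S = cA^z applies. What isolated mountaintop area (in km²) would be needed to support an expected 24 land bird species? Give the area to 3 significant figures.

z = ln(17/9) / ln(109.9/3.646) = 0.6360 / 3.4059 = 0.1867
c = 9 / 3.646^0.1867 = 9 / 1.273 = 7.069
A = (24/7.069)^(1/0.1867) ⇒ ln A = ln(3.395)/0.1867 = 6.5463
A = e^6.5463 ≈ 696.7 km²

697 km²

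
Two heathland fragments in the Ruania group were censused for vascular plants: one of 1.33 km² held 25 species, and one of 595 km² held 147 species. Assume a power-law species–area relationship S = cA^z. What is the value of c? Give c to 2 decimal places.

z = ln(S₂/S₁) / ln(A₂/A₁) = ln(147/25) / ln(595/1.33) = 1.7716 / 6.1034 = 0.2903
c = S₁ / A₁^z = 25 / 1.33^0.2903 = 25 / 1.086 = 23.01

23.01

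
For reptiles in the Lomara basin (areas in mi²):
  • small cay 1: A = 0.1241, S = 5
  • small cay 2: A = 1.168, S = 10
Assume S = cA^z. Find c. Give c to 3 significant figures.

9.53

z = ln(S₂/S₁) / ln(A₂/A₁) = ln(10/5) / ln(1.168/0.1241) = 0.6931 / 2.2420 = 0.3092
c = S₁ / A₁^z = 5 / 0.1241^0.3092 = 5 / 0.5246 = 9.531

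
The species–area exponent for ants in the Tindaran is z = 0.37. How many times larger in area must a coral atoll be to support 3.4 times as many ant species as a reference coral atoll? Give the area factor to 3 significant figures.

27.3

(A₂/A₁)^0.37 = 3.4, so A₂/A₁ = 3.4^(1/0.37) = 3.4^2.703
ln(A₂/A₁) = ln 3.4 / 0.37 = 1.2238 / 0.37 = 3.3075
A₂/A₁ = e^3.3075 ≈ 27.32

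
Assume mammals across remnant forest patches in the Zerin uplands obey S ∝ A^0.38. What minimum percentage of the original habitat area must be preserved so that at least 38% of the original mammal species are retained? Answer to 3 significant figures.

7.84%

Need (A_new/A_old)^0.38 = 0.38, so A_new/A_old = 0.38^(1/0.38) = 0.38^2.632
ln(A_new/A_old) = ln 0.38 / 0.38 = -0.9676 / 0.38 = -2.5463
A_new/A_old = e^-2.5463 ≈ 0.07837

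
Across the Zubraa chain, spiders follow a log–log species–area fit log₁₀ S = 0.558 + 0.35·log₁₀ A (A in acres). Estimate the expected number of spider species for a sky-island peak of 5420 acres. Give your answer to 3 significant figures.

73.3

S = 3.614 × 5420^0.35
ln S = ln 3.614 + 0.35 × ln 5420 = 1.2848 + 0.35 × 8.5979 = 4.2941
S = e^4.2941 ≈ 73.27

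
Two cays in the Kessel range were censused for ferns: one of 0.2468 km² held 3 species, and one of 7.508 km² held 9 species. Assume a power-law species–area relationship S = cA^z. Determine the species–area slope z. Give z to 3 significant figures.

Taking logs: ln S = ln c + z ln A, so z = (ln S₂ − ln S₁)/(ln A₂ − ln A₁).
z = ln(9/3) / ln(7.508/0.2468) = ln(3) / ln(30.42) = 1.0986 / 3.4151 = 0.3217

0.322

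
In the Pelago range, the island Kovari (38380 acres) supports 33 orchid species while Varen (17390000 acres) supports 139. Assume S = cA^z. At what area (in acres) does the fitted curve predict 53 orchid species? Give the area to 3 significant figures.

288000 acres

z = ln(139/33) / ln(17390000/38380) = 1.4380 / 6.1161 = 0.2351
c = 33 / 38380^0.2351 = 33 / 11.96 = 2.759
A = (53/2.759)^(1/0.2351) ⇒ ln A = ln(19.21)/0.2351 = 12.5704
A = e^12.5704 ≈ 287921 acres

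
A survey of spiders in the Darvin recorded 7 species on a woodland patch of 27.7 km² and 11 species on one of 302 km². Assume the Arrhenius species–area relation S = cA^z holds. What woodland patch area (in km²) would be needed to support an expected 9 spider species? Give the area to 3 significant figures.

z = ln(11/7) / ln(302/27.7) = 0.4520 / 2.3890 = 0.1892
c = 7 / 27.7^0.1892 = 7 / 1.875 = 3.734
A = (9/3.734)^(1/0.1892) ⇒ ln A = ln(2.41)/0.1892 = 4.6498
A = e^4.6498 ≈ 104.6 km²

105 km²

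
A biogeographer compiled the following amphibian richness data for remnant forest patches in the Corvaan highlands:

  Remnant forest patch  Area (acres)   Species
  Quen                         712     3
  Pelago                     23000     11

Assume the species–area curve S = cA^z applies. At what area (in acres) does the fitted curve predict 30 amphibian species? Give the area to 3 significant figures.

z = ln(11/3) / ln(23000/712) = 1.2993 / 3.4752 = 0.3739
c = 3 / 712^0.3739 = 3 / 11.65 = 0.2574
A = (30/0.2574)^(1/0.3739) ⇒ ln A = ln(116.5)/0.3739 = 12.7268
A = e^12.7268 ≈ 336639 acres

337000 acres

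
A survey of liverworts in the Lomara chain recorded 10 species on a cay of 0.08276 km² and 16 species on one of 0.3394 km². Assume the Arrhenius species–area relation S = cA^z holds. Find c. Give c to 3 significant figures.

22.9

z = ln(S₂/S₁) / ln(A₂/A₁) = ln(16/10) / ln(0.3394/0.08276) = 0.4700 / 1.4112 = 0.3330
c = S₁ / A₁^z = 10 / 0.08276^0.3330 = 10 / 0.4361 = 22.93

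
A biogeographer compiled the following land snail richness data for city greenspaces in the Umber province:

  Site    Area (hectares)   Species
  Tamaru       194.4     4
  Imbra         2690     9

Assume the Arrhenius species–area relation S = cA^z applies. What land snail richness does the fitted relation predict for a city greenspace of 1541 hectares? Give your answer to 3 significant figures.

z = ln(9/4) / ln(2690/194.4) = 0.8109 / 2.6274 = 0.3086
c = 4 / 194.4^0.3086 = 4 / 5.086 = 0.7864
S₃ = 0.7864 × 1541^0.3086 = 0.7864 × 9.636 ≈ 7.578

7.58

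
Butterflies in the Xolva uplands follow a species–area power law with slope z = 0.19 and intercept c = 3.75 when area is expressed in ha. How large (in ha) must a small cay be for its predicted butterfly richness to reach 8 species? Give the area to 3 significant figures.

53.9 ha

8 = 3.75 × A^0.19  ⇒  A^0.19 = 8/3.75 = 2.133
ln A = ln(2.133) / 0.19 = 0.7577 / 0.19 = 3.9878
A = e^3.9878 ≈ 53.94 ha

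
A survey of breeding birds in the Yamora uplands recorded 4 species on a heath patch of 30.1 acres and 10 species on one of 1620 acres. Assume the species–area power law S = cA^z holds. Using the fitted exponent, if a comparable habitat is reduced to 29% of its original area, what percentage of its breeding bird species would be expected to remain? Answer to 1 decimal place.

z = ln(10/4) / ln(1620/30.1) = 0.9163 / 3.9857 = 0.2299
S_new/S_old = (A_new/A_old)^z = 0.29^0.2299 = exp(0.2299 × -1.2379) = 0.7523

75.2%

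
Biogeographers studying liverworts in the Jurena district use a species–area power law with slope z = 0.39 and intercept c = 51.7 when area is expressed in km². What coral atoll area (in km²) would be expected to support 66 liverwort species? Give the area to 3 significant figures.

1.87 km²

66 = 51.7 × A^0.39  ⇒  A^0.39 = 66/51.7 = 1.277
ln A = ln(1.277) / 0.39 = 0.2442 / 0.39 = 0.6261
A = e^0.6261 ≈ 1.87 km²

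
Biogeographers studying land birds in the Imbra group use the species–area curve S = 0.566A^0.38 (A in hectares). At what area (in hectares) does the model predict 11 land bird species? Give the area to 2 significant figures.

2500 hectares

11 = 0.566 × A^0.38  ⇒  A^0.38 = 11/0.566 = 19.43
ln A = ln(19.43) / 0.38 = 2.9671 / 0.38 = 7.8080
A = e^7.8080 ≈ 2460 hectares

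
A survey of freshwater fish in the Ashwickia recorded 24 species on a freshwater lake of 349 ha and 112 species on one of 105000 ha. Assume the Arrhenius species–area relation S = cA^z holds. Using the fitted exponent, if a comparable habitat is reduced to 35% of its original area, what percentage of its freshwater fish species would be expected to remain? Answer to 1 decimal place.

z = ln(112/24) / ln(105000/349) = 1.5404 / 5.7066 = 0.2699
S_new/S_old = (A_new/A_old)^z = 0.35^0.2699 = exp(0.2699 × -1.0498) = 0.7532

75.3%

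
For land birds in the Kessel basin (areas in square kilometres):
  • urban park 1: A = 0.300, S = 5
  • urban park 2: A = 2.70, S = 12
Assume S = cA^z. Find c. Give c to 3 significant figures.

8.08

z = ln(S₂/S₁) / ln(A₂/A₁) = ln(12/5) / ln(2.7/0.3) = 0.8755 / 2.1972 = 0.3984
c = S₁ / A₁^z = 5 / 0.3^0.3984 = 5 / 0.619 = 8.078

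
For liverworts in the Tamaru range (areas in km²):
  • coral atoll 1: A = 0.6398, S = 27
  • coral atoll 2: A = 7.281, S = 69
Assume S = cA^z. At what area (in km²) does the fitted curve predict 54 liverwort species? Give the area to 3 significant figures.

z = ln(69/27) / ln(7.281/0.6398) = 0.9383 / 2.4319 = 0.3858
c = 27 / 0.6398^0.3858 = 27 / 0.8417 = 32.08
A = (54/32.08)^(1/0.3858) ⇒ ln A = ln(1.683)/0.3858 = 1.3499
A = e^1.3499 ≈ 3.857 km²

3.86 km²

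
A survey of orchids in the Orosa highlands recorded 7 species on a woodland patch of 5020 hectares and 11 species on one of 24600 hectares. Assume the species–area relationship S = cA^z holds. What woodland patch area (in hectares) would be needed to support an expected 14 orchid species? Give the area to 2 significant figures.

z = ln(11/7) / ln(24600/5020) = 0.4520 / 1.5893 = 0.2844
c = 7 / 5020^0.2844 = 7 / 11.28 = 0.6204
A = (14/0.6204)^(1/0.2844) ⇒ ln A = ln(22.57)/0.2844 = 10.9585
A = e^10.9585 ≈ 57440 hectares

57000 hectares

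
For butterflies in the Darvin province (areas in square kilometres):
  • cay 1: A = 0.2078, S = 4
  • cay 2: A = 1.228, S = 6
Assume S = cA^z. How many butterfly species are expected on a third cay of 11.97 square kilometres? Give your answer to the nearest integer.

z = ln(6/4) / ln(1.228/0.2078) = 0.4055 / 1.7766 = 0.2282
c = 4 / 0.2078^0.2282 = 4 / 0.6987 = 5.725
S₃ = 5.725 × 11.97^0.2282 = 5.725 × 1.762 ≈ 10.09

10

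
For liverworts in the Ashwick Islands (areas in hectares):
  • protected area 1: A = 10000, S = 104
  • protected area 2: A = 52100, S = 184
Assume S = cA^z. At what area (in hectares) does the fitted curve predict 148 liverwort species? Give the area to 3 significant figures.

27800 hectares

z = ln(184/104) / ln(52100/10000) = 0.5705 / 1.6506 = 0.3457
c = 104 / 10000^0.3457 = 104 / 24.14 = 4.309
A = (148/4.309)^(1/0.3457) ⇒ ln A = ln(34.35)/0.3457 = 10.2310
A = e^10.2310 ≈ 27752 hectares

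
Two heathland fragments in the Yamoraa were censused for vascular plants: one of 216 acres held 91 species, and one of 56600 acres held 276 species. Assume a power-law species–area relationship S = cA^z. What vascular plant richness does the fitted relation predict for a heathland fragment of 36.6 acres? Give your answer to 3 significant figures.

z = ln(276/91) / ln(56600/216) = 1.1095 / 5.5685 = 0.1993
c = 91 / 216^0.1993 = 91 / 2.918 = 31.18
S₃ = 31.18 × 36.6^0.1993 = 31.18 × 2.049 ≈ 63.89

63.9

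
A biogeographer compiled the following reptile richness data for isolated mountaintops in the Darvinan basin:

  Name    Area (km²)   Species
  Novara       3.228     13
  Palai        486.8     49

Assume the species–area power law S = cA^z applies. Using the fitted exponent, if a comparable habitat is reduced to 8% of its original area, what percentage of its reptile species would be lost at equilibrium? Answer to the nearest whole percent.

49%

z = ln(49/13) / ln(486.8/3.228) = 1.3269 / 5.0160 = 0.2645
S_new/S_old = (A_new/A_old)^z = 0.08^0.2645 = exp(0.2645 × -2.5257) = 0.5127
Fraction lost = 1 − 0.5127 = 0.4873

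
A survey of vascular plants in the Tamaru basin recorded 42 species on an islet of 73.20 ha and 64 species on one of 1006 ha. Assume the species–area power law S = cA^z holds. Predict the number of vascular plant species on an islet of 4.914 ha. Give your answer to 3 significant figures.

27.2

z = ln(64/42) / ln(1006/73.2) = 0.4212 / 2.6205 = 0.1607
c = 42 / 73.2^0.1607 = 42 / 1.994 = 21.06
S₃ = 21.06 × 4.914^0.1607 = 21.06 × 1.292 ≈ 27.21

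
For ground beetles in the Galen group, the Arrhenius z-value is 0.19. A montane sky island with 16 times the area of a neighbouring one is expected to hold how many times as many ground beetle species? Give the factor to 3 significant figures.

S₂/S₁ = (A₂/A₁)^z = 16^0.19
ln(S₂/S₁) = 0.19 × ln 16 = 0.19 × 2.7726 = 0.5268
S₂/S₁ = e^0.5268 ≈ 1.693

1.69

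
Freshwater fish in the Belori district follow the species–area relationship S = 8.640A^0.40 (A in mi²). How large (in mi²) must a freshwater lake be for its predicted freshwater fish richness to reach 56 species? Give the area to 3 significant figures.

56 = 8.64 × A^0.4  ⇒  A^0.4 = 56/8.64 = 6.481
ln A = ln(6.481) / 0.4 = 1.8689 / 0.4 = 4.6724
A = e^4.6724 ≈ 107 mi²

107 mi²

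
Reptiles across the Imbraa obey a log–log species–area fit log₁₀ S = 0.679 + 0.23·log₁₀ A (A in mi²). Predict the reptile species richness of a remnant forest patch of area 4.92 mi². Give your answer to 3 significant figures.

S = 4.775 × 4.92^0.23
ln S = ln 4.775 + 0.23 × ln 4.92 = 1.5635 + 0.23 × 1.5933 = 1.9299
S = e^1.9299 ≈ 6.889

6.89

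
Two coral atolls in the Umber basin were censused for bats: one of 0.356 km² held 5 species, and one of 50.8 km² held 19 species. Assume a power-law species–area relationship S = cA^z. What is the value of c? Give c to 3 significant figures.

z = ln(S₂/S₁) / ln(A₂/A₁) = ln(19/5) / ln(50.8/0.356) = 1.3350 / 4.9607 = 0.2691
c = S₁ / A₁^z = 5 / 0.356^0.2691 = 5 / 0.7573 = 6.602

6.60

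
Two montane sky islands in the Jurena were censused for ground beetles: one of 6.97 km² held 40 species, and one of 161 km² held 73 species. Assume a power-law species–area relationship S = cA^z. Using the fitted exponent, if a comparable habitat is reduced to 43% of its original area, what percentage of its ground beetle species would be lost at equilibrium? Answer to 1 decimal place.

14.9%

z = ln(73/40) / ln(161/6.97) = 0.6016 / 3.1398 = 0.1916
S_new/S_old = (A_new/A_old)^z = 0.43^0.1916 = exp(0.1916 × -0.8440) = 0.8507
Fraction lost = 1 − 0.8507 = 0.1493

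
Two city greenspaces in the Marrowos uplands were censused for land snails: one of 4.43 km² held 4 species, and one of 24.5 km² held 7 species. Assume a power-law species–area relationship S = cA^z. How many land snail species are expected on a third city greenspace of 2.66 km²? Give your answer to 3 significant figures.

z = ln(7/4) / ln(24.5/4.43) = 0.5596 / 1.7103 = 0.3272
c = 4 / 4.43^0.3272 = 4 / 1.627 = 2.458
S₃ = 2.458 × 2.66^0.3272 = 2.458 × 1.377 ≈ 3.385

3.39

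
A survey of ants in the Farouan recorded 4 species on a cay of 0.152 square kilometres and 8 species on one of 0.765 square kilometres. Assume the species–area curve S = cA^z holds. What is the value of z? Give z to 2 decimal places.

0.43

Taking logs: ln S = ln c + z ln A, so z = (ln S₂ − ln S₁)/(ln A₂ − ln A₁).
z = ln(8/4) / ln(0.765/0.152) = ln(2) / ln(5.033) = 0.6931 / 1.6160 = 0.4289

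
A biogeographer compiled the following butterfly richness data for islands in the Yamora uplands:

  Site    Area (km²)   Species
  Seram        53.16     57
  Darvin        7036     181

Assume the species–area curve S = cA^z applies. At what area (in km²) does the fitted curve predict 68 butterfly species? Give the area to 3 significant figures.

z = ln(181/57) / ln(7036/53.16) = 1.1554 / 4.8855 = 0.2365
c = 57 / 53.16^0.2365 = 57 / 2.559 = 22.27
A = (68/22.27)^(1/0.2365) ⇒ ln A = ln(3.053)/0.2365 = 4.7194
A = e^4.7194 ≈ 112.1 km²

112 km²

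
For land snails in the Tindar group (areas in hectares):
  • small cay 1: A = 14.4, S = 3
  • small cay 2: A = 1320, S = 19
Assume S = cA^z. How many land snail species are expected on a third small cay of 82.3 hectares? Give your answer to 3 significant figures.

z = ln(19/3) / ln(1320/14.4) = 1.8458 / 4.5182 = 0.4085
c = 3 / 14.4^0.4085 = 3 / 2.973 = 1.009
S₃ = 1.009 × 82.3^0.4085 = 1.009 × 6.06 ≈ 6.115

6.12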